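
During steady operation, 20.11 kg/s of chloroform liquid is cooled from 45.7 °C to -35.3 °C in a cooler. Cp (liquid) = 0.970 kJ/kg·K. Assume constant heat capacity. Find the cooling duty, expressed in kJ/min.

Q_c = 94800 kJ/min

Q = ṁ·Cp·ΔT = 20.11 × 0.970 × (-35.3 − 45.7) = -1580 kJ/s
Cooling duty = 94803 kJ/min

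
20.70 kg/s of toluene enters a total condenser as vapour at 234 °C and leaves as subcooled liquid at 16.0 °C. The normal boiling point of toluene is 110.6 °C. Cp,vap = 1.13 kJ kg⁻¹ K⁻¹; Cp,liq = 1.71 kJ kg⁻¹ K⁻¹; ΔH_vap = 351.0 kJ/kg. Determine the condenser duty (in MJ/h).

Q_c = 48600 MJ/h

vapour 234→110.6 °C: -139.44 kJ/kg
condensation at 110.6 °C: -351 kJ/kg
liquid 110.6→16.0 °C: -161.77 kJ/kg
Δh = -139.44 + -351 + -161.77 = -652.21 kJ/kg
Q = ṁ·Δh = 20.70 kg/s × -652.21 kJ/kg = -13501 kJ/s
|Q| = 13501 kW = 48603 MJ/h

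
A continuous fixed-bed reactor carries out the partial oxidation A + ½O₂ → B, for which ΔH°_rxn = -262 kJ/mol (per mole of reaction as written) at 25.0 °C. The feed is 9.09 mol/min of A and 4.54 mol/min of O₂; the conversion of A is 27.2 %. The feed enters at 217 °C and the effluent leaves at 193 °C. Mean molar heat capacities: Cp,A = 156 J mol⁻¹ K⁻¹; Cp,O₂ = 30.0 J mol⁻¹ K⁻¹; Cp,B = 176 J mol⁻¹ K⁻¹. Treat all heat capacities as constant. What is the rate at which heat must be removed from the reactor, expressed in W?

Q_out = 11400 W

Extent of reaction ξ = 0.272 × 9.09 = 2.4725 mol/min
Reaction term: ξ·ΔH°_rxn = 2.4725 × -262 = -647.79 kJ/min
Sensible, feed 217→25 °C: -298.41 kJ/min
Outlet flows (mol/min): A 6.6175, O₂ 3.3038, B 2.4725
Sensible, products 25→193 °C: 263.19 kJ/min
Q = ΔH = -683.01 kJ/min = -11.384 kW
Heat removed = 11384 W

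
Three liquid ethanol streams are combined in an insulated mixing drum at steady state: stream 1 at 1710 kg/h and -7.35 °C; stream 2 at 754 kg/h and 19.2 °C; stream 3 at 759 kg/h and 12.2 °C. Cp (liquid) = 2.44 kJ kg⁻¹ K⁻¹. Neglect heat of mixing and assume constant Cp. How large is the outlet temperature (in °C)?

T_out = 3.47 °C

Adiabatic, steady state ⇒ Σ ṁᵢCp,ᵢ(T_out − Tᵢ) = 0
T_out = Σ ṁᵢCp,ᵢTᵢ / Σ ṁᵢCp,ᵢ
      = 27250 / 7864.1 = 3.4651 °C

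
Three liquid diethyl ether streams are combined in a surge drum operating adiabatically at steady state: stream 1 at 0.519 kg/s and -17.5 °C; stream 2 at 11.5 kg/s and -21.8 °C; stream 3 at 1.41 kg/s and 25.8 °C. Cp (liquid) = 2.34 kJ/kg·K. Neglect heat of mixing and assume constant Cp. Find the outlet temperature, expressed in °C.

T_out = -16.6 °C

No heat crosses the boundary, so H_out = H_in.
Σ ṁᵢCp,ᵢTᵢ = 0.519×2.34×-17.5 + 11.5×2.34×-21.8 + 1.41×2.34×25.8 = -522.77
Σ ṁᵢCp,ᵢ = 0.519×2.34 + 11.5×2.34 + 1.41×2.34 = 31.424
T_out = -522.77 / 31.424 = -16.636 °C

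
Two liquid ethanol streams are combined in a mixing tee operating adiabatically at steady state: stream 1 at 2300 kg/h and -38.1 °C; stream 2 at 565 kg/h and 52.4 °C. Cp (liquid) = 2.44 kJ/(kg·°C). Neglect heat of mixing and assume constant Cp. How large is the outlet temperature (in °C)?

No heat crosses the boundary, so H_out = H_in.
T_out = Σ ṁᵢCp,ᵢTᵢ / Σ ṁᵢCp,ᵢ
      = -141580 / 6990.6 = -20.253 °C

T_out = -20.3 °C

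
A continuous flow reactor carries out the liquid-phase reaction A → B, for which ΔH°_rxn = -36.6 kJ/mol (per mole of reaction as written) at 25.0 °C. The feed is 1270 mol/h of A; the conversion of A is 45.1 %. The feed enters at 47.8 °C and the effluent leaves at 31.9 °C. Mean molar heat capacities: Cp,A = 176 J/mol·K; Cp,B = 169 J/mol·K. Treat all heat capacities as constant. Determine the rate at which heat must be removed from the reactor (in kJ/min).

Extent of reaction ξ = 0.451 × 1270 = 572.77 mol/h
Reaction term: ξ·ΔH°_rxn = 572.77 × -36.6 = -20963 kJ/h
Sensible, feed 47.8→25 °C: -5096.3 kJ/h
Outlet flows (mol/h): A 697.23, B 572.77
Sensible, products 25→31.9 °C: 1514.6 kJ/h
Q = ΔH = -24545 kJ/h = -6.8181 kW
Heat removed = 409.08 kJ/min

Q_out = 409 kJ/min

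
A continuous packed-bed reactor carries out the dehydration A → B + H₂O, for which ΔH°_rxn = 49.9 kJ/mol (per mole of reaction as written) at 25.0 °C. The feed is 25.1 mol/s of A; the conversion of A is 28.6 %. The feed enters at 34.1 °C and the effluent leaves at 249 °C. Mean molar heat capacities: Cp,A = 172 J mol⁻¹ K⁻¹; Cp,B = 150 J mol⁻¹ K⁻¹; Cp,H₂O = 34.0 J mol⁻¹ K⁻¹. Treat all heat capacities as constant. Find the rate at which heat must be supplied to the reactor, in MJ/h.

Q_in = 4700 MJ/h

Extent of reaction ξ = 0.286 × 25.1 = 7.1786 mol/s
Reaction term: ξ·ΔH°_rxn = 7.1786 × 49.9 = 358.21 kJ/s
Sensible, feed 34.1→25 °C: -39.287 kJ/s
Outlet flows (mol/s): A 17.921, B 7.1786, H₂O 7.1786
Sensible, products 25→249 °C: 986.35 kJ/s
Q = ΔH = 1305.3 kJ/s = 1305.3 kW
Heat supplied = 4699 MJ/h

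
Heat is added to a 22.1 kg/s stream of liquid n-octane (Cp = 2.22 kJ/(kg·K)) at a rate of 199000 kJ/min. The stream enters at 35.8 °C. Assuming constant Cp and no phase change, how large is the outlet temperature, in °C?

T_out = 103 °C

Q = 199000 kJ/min = 3316.7 kJ/s
ΔT = Q/(ṁ·Cp) = 3316.7/(22.1×2.22) = 67.602 K
T_out = 35.8 + 67.602 = 103.4 °C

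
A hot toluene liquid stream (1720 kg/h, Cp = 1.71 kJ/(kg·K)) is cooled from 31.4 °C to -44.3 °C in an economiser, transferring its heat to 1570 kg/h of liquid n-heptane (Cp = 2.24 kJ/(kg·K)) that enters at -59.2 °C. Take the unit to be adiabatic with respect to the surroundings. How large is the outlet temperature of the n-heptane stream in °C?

T_c,out = 4.11 °C

Heat released by hot stream: Q = 1720 × 1.71 × (31.4 − -44.3) = 222650 kJ/h
Energy balance on cold side (adiabatic exchanger): Q = ṁ_c·Cp_c·(T_c,out − T_c,in)
T_c,out = -59.2 + 222650/(1570 × 2.24) = 4.1101 °C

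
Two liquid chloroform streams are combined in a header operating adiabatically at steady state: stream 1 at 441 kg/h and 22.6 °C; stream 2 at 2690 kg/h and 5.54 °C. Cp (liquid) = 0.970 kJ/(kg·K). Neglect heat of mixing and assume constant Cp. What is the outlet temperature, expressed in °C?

Adiabatic, steady state ⇒ Σ ṁᵢCp,ᵢ(T_out − Tᵢ) = 0
Σ ṁᵢCp,ᵢTᵢ = 441×0.970×22.6 + 2690×0.970×5.54 = 24123
Σ ṁᵢCp,ᵢ = 441×0.970 + 2690×0.970 = 3037.1
T_out = 24123 / 3037.1 = 7.9429 °C

T_out = 7.94 °C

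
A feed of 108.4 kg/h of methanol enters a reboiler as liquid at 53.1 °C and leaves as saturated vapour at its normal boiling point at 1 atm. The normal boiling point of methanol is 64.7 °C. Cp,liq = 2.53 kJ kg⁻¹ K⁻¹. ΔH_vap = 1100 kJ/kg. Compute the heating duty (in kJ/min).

liquid 53.1→64.7 °C: 29.348 kJ/kg
vaporisation at 64.7 °C: 1100 kJ/kg
Δh = 29.348 + 1100 = 1129.3 kJ/kg
Q = ṁ·Δh = 108.4 kg/h × 1129.3 kJ/kg = 122420 kJ/h
|Q| = 34.006 kW = 2040.4 kJ/min

Q = 2040 kJ/min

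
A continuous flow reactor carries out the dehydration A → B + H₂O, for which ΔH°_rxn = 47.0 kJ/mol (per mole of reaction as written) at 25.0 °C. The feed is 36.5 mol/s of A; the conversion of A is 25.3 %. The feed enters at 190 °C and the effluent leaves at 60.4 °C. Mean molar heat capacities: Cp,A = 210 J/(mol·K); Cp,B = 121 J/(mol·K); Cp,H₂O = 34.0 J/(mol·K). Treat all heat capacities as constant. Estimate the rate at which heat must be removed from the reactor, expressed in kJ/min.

Extent of reaction ξ = 0.253 × 36.5 = 9.2345 mol/s
Reaction term: ξ·ΔH°_rxn = 9.2345 × 47.0 = 434.02 kJ/s
Sensible, feed 190→25 °C: -1264.7 kJ/s
Outlet flows (mol/s): A 27.265, B 9.2345, H₂O 9.2345
Sensible, products 25→60.4 °C: 253.36 kJ/s
Q = ΔH = -577.34 kJ/s = -577.34 kW
Heat removed = 34641 kJ/min

Q_out = 34600 kJ/min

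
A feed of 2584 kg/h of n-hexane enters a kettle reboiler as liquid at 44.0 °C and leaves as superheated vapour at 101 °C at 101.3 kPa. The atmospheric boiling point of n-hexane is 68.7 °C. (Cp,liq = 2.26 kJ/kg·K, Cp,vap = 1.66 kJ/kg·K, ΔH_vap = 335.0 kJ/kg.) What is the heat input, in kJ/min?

Q = 19100 kJ/min

liquid 44.0→68.7 °C: 55.822 kJ/kg
vaporisation at 68.7 °C: 335 kJ/kg
vapour 68.7→101 °C: 53.618 kJ/kg
Δh = 55.822 + 335 + 53.618 = 444.44 kJ/kg
Q = ṁ·Δh = 2584 kg/h × 444.44 kJ/kg = 1.1484e+06 kJ/h
|Q| = 319.01 kW = 19141 kJ/min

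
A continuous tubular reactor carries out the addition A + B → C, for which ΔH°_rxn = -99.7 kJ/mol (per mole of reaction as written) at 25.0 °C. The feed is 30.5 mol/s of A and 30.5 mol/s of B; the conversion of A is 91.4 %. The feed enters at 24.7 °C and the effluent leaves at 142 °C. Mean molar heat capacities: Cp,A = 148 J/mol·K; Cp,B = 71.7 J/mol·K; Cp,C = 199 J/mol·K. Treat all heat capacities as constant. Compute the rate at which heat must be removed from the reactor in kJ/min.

Q_out = 124000 kJ/min

Extent of reaction ξ = 0.914 × 30.5 = 27.877 mol/s
Reaction term: ξ·ΔH°_rxn = 27.877 × -99.7 = -2779.3 kJ/s
Sensible, feed 24.7→25 °C: 2.0103 kJ/s
Outlet flows (mol/s): A 2.623, B 2.623, C 27.877
Sensible, products 25→142 °C: 716.48 kJ/s
Q = ΔH = -2060.8 kJ/s = -2060.8 kW
Heat removed = 123650 kJ/min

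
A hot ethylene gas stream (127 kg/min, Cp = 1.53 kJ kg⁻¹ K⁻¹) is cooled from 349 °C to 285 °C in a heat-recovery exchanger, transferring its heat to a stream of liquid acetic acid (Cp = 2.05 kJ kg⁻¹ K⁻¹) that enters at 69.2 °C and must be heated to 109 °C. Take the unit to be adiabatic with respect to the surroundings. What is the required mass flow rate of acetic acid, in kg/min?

ṁ_c = 152 kg/min

Heat released by hot stream: Q = 127 × 1.53 × (349 − 285) = 12436 kJ/min
Energy balance on cold side (adiabatic exchanger): Q = ṁ_c·Cp_c·(T_c,out − T_c,in)
ṁ_c = 12436 / [2.05 × (109 − 69.2)] = 152.42 kg/min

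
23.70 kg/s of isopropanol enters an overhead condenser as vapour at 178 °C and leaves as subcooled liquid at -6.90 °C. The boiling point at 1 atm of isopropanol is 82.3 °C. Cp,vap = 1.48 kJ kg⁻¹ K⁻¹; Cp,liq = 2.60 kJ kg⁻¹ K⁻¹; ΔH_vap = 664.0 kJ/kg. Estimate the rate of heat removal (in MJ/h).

vapour 178→82.3 °C: -141.64 kJ/kg
condensation at 82.3 °C: -664 kJ/kg
liquid 82.3→-6.90 °C: -231.92 kJ/kg
Δh = -141.64 + -664 + -231.92 = -1037.6 kJ/kg
Q = ṁ·Δh = 23.70 kg/s × -1037.6 kJ/kg = -24590 kJ/s
|Q| = 24590 kW = 88524 MJ/h

Q_c = 88500 MJ/h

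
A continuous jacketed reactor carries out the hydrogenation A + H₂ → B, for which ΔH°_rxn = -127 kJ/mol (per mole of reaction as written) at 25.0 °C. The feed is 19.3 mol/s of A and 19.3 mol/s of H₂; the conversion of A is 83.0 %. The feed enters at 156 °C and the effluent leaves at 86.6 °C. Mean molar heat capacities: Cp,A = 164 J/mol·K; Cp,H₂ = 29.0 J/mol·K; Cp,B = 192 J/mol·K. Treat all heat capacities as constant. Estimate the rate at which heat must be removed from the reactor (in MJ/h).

Extent of reaction ξ = 0.830 × 19.3 = 16.019 mol/s
Reaction term: ξ·ΔH°_rxn = 16.019 × -127 = -2034.4 kJ/s
Sensible, feed 156→25 °C: -487.96 kJ/s
Outlet flows (mol/s): A 3.281, H₂ 3.281, B 16.019
Sensible, products 25→86.6 °C: 228.47 kJ/s
Q = ΔH = -2293.9 kJ/s = -2293.9 kW
Heat removed = 8258.1 MJ/h

Q_out = 8260 MJ/h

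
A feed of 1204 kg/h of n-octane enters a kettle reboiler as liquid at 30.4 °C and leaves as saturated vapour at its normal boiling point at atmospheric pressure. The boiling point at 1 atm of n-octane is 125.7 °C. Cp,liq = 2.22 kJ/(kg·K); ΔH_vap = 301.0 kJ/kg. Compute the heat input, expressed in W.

Q = 171000 W

liquid 30.4→125.7 °C: 211.57 kJ/kg
vaporisation at 125.7 °C: 301 kJ/kg
Δh = 211.57 + 301 = 512.57 kJ/kg
Q = ṁ·Δh = 1204 kg/h × 512.57 kJ/kg = 617130 kJ/h
|Q| = 171.42 kW = 171420 W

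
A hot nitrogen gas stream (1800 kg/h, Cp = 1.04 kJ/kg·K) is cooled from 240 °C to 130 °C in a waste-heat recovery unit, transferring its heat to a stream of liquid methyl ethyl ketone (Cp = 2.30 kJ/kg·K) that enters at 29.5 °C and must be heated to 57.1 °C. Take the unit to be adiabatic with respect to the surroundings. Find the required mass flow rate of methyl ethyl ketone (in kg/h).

ṁ_c = 3240 kg/h

Heat released by hot stream: Q = 1800 × 1.04 × (240 − 130) = 205920 kJ/h
Energy balance on cold side (adiabatic exchanger): Q = ṁ_c·Cp_c·(T_c,out − T_c,in)
ṁ_c = 205920 / [2.30 × (57.1 − 29.5)] = 3243.9 kg/h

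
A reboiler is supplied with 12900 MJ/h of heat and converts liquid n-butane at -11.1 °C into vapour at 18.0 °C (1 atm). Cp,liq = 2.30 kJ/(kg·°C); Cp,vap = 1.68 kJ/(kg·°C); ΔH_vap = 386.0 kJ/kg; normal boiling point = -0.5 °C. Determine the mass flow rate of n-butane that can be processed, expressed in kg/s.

ṁ = 8.12 kg/s

Δh = 2.30×(-0.5−-11.1) + 386.0 + 1.68×(18.0−-0.5) = 441.46 kJ/kg
Q = 12900 MJ/h = 3583.3 kJ/s = 3583.3 kJ/s
ṁ = Q/Δh = 3583.3 / 441.46 = 8.117 kg/s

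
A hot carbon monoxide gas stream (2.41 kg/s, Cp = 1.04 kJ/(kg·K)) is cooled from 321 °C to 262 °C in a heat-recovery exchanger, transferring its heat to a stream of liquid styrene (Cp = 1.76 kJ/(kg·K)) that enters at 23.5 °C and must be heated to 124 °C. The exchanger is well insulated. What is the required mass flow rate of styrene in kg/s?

ṁ_c = 0.836 kg/s

Heat released by hot stream: Q = 2.41 × 1.04 × (321 − 262) = 147.88 kJ/s
Energy balance on cold side (adiabatic exchanger): Q = ṁ_c·Cp_c·(T_c,out − T_c,in)
ṁ_c = 147.88 / [1.76 × (124 − 23.5)] = 0.83603 kg/s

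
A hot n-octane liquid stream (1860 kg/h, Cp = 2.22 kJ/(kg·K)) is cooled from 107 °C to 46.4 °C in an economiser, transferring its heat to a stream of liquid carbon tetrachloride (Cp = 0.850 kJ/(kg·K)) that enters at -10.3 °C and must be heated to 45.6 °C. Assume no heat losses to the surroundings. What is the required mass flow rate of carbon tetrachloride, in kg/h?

Heat released by hot stream: Q = 1860 × 2.22 × (107 − 46.4) = 250230 kJ/h
Energy balance on cold side (adiabatic exchanger): Q = ṁ_c·Cp_c·(T_c,out − T_c,in)
ṁ_c = 250230 / [0.850 × (45.6 − -10.3)] = 5266.3 kg/h

ṁ_c = 5270 kg/h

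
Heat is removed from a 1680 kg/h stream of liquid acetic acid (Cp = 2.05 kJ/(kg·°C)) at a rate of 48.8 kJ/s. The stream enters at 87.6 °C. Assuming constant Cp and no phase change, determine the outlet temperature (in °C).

T_out = 36.6 °C

Q = 48.8 kJ/s = 175680 kJ/h
ΔT = Q/(ṁ·Cp) = 175680/(1680×2.05) = 51.01 K
T_out = 87.6 − 51.01 = 36.59 °C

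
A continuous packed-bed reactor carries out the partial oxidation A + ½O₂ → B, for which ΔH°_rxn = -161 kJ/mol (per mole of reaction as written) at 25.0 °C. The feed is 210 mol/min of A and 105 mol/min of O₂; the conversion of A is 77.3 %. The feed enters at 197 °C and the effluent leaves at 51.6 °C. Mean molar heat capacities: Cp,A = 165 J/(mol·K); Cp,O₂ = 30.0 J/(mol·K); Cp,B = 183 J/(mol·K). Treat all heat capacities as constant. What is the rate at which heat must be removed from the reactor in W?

Extent of reaction ξ = 0.773 × 210 = 162.33 mol/min
Reaction term: ξ·ΔH°_rxn = 162.33 × -161 = -26135 kJ/min
Sensible, feed 197→25 °C: -6501.6 kJ/min
Outlet flows (mol/min): A 47.67, O₂ 23.835, B 162.33
Sensible, products 25→51.6 °C: 1018.4 kJ/min
Q = ΔH = -31618 kJ/min = -526.97 kW
Heat removed = 526970 W

Q_out = 527000 W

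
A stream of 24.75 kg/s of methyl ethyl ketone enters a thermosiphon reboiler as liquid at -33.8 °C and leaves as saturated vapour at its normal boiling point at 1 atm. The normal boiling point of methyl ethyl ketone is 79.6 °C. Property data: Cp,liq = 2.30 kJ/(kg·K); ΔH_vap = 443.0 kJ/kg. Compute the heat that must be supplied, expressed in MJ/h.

liquid -33.8→79.6 °C: 260.82 kJ/kg
vaporisation at 79.6 °C: 443 kJ/kg
Δh = 260.82 + 443 = 703.82 kJ/kg
Q = ṁ·Δh = 24.75 kg/s × 703.82 kJ/kg = 17420 kJ/s
|Q| = 17420 kW = 62710 MJ/h

Q = 62700 MJ/h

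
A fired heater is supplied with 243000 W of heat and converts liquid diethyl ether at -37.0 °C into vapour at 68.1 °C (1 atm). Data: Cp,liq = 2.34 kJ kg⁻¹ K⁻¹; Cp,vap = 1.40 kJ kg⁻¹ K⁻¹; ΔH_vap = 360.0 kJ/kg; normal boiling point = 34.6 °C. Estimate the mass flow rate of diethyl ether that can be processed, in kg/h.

Δh = 2.34×(34.6−-37.0) + 360.0 + 1.40×(68.1−34.6) = 574.44 kJ/kg
Q = 243000 W = 243 kJ/s = 874800 kJ/h
ṁ = Q/Δh = 874800 / 574.44 = 1522.9 kg/h

ṁ = 1520 kg/h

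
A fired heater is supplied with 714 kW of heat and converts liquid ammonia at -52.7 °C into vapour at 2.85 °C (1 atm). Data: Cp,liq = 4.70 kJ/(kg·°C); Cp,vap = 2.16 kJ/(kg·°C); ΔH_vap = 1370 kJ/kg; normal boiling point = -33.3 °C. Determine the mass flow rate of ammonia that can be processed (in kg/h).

Δh = 4.70×(-33.3−-52.7) + 1370 + 2.16×(2.85−-33.3) = 1539.3 kJ/kg
Q = 714 kW = 714 kJ/s = 2.5704e+06 kJ/h
ṁ = Q/Δh = 2.5704e+06 / 1539.3 = 1669.9 kg/h

ṁ = 1670 kg/h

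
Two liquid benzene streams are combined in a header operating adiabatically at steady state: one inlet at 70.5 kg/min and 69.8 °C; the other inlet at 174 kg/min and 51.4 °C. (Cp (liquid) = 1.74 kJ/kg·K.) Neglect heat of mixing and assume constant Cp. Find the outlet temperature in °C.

Adiabatic, steady state ⇒ Σ ṁᵢCp,ᵢ(T_out − Tᵢ) = 0
Σ ṁᵢCp,ᵢTᵢ = 70.5×1.74×69.8 + 174×1.74×51.4 = 24124
Σ ṁᵢCp,ᵢ = 70.5×1.74 + 174×1.74 = 425.43
T_out = 24124 / 425.43 = 56.706 °C

T_out = 56.7 °C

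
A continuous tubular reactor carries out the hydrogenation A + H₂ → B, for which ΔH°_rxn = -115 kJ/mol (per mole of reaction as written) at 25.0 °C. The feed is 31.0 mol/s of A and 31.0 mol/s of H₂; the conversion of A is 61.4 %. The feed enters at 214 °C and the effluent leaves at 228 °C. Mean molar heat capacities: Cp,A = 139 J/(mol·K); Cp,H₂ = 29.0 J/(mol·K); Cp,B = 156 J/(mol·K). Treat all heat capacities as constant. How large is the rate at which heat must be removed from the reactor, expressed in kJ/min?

Extent of reaction ξ = 0.614 × 31.0 = 19.034 mol/s
Reaction term: ξ·ΔH°_rxn = 19.034 × -115 = -2188.9 kJ/s
Sensible, feed 214→25 °C: -984.31 kJ/s
Outlet flows (mol/s): A 11.966, H₂ 11.966, B 19.034
Sensible, products 25→228 °C: 1010.9 kJ/s
Q = ΔH = -2162.4 kJ/s = -2162.4 kW
Heat removed = 129740 kJ/min

Q_out = 130000 kJ/min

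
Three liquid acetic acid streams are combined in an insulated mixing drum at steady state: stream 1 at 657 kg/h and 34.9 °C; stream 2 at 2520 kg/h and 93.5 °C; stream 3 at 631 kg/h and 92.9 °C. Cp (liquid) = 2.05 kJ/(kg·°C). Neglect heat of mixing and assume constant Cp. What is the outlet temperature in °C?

T_out = 83.3 °C

No heat crosses the boundary, so H_out = H_in.
Σ ṁᵢCp,ᵢTᵢ = 657×2.05×34.9 + 2520×2.05×93.5 + 631×2.05×92.9 = 650200
Σ ṁᵢCp,ᵢ = 657×2.05 + 2520×2.05 + 631×2.05 = 7806.4
T_out = 650200 / 7806.4 = 83.29 °C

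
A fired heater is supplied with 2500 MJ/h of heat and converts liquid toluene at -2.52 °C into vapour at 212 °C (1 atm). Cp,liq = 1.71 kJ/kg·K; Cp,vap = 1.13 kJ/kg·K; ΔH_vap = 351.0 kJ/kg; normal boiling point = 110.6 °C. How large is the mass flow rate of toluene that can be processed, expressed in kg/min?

ṁ = 63.2 kg/min

Δh = 1.71×(110.6−-2.52) + 351.0 + 1.13×(212−110.6) = 659.02 kJ/kg
Q = 2500 MJ/h = 694.44 kJ/s = 41667 kJ/min
ṁ = Q/Δh = 41667 / 659.02 = 63.225 kg/min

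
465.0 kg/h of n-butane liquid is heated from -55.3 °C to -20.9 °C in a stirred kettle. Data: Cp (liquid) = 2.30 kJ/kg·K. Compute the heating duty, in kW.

Q = 10.2 kW

Q = ṁ·Cp·ΔT = 465.0 × 2.30 × (-20.9 − -55.3) = 36791 kJ/h
Converting: 36791 / 3600 s = 10.22 kW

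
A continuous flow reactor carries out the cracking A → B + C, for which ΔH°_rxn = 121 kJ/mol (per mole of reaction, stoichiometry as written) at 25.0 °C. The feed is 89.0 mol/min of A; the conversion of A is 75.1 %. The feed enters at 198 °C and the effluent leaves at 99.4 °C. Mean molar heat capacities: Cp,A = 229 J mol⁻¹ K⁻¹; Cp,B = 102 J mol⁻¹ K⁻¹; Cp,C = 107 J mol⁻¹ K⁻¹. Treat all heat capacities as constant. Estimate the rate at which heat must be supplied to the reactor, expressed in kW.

Q_in = 99.6 kW

Extent of reaction ξ = 0.751 × 89.0 = 66.839 mol/min
Reaction term: ξ·ΔH°_rxn = 66.839 × 121 = 8087.5 kJ/min
Sensible, feed 198→25 °C: -3525.9 kJ/min
Outlet flows (mol/min): A 22.161, B 66.839, C 66.839
Sensible, products 25→99.4 °C: 1416.9 kJ/min
Q = ΔH = 5978.5 kJ/min = 99.642 kW
Heat supplied = 99.642 kW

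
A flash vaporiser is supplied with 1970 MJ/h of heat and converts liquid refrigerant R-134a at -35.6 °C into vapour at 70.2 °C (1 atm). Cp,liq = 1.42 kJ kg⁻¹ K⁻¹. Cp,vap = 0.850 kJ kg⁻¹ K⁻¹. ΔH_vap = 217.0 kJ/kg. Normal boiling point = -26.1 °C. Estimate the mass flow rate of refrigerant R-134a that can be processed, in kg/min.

Δh = 1.42×(-26.1−-35.6) + 217.0 + 0.850×(70.2−-26.1) = 312.35 kJ/kg
Q = 1970 MJ/h = 547.22 kJ/s = 32833 kJ/min
ṁ = Q/Δh = 32833 / 312.35 = 105.12 kg/min

ṁ = 105 kg/min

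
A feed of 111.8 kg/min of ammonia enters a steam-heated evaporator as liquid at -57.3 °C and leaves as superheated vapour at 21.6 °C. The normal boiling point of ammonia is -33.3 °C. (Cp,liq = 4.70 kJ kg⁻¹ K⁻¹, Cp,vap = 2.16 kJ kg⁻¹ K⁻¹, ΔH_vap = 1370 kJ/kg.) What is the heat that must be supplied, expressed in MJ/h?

liquid -57.3→-33.3 °C: 112.8 kJ/kg
vaporisation at -33.3 °C: 1370 kJ/kg
vapour -33.3→21.6 °C: 118.58 kJ/kg
Δh = 112.8 + 1370 + 118.58 = 1601.4 kJ/kg
Q = ṁ·Δh = 111.8 kg/min × 1601.4 kJ/kg = 179030 kJ/min
|Q| = 2983.9 kW = 10742 MJ/h

Q = 10700 MJ/h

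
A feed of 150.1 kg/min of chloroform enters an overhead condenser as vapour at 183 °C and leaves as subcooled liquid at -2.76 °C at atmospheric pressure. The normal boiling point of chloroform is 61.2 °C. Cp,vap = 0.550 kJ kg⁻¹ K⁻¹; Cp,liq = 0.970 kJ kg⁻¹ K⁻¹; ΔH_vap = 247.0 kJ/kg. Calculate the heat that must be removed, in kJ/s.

Q_c = 941 kJ/s

vapour 183→61.2 °C: -66.99 kJ/kg
condensation at 61.2 °C: -247 kJ/kg
liquid 61.2→-2.76 °C: -62.041 kJ/kg
Δh = -66.99 + -247 + -62.041 = -376.03 kJ/kg
Q = ṁ·Δh = 150.1 kg/min × -376.03 kJ/kg = -56442 kJ/min
|Q| = 940.7 kW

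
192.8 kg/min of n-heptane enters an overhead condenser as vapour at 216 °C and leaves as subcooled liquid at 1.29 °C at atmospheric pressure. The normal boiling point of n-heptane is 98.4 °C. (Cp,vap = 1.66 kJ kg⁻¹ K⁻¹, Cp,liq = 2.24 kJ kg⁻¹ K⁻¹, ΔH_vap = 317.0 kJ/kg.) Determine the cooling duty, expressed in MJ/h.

Q_c = 8440 MJ/h

vapour 216→98.4 °C: -195.22 kJ/kg
condensation at 98.4 °C: -317 kJ/kg
liquid 98.4→1.29 °C: -217.53 kJ/kg
Δh = -195.22 + -317 + -217.53 = -729.74 kJ/kg
Q = ṁ·Δh = 192.8 kg/min × -729.74 kJ/kg = -140690 kJ/min
|Q| = 2344.9 kW = 8441.7 MJ/h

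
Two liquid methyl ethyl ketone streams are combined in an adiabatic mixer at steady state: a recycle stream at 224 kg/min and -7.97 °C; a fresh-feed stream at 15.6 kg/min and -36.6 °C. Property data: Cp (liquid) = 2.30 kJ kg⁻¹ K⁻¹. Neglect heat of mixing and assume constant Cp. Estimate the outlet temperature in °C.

T_out = -9.83 °C

Energy balance with Q = 0: Σ ṁᵢCp,ᵢ(T_out − Tᵢ) = 0
Σ ṁᵢCp,ᵢTᵢ = 224×2.30×-7.97 + 15.6×2.30×-36.6 = -5419.4
Σ ṁᵢCp,ᵢ = 224×2.30 + 15.6×2.30 = 551.08
T_out = -5419.4 / 551.08 = -9.8341 °C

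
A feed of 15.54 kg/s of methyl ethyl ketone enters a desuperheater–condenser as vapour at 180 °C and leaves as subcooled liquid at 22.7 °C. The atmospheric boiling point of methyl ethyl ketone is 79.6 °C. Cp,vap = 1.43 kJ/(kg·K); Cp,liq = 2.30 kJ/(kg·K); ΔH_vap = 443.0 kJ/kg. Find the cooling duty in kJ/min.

Q_c = 669000 kJ/min

vapour 180→79.6 °C: -143.57 kJ/kg
condensation at 79.6 °C: -443 kJ/kg
liquid 79.6→22.7 °C: -130.87 kJ/kg
Δh = -143.57 + -443 + -130.87 = -717.44 kJ/kg
Q = ṁ·Δh = 15.54 kg/s × -717.44 kJ/kg = -11149 kJ/s
|Q| = 11149 kW = 668940 kJ/min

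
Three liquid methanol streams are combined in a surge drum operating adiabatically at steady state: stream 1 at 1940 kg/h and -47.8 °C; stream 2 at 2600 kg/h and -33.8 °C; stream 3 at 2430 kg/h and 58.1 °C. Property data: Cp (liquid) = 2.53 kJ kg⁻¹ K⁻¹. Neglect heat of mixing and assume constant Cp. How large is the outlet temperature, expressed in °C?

T_out = -5.66 °C

No heat crosses the boundary, so H_out = H_in.
T_out = Σ ṁᵢCp,ᵢTᵢ / Σ ṁᵢCp,ᵢ
      = -99755 / 17634 = -5.657 °C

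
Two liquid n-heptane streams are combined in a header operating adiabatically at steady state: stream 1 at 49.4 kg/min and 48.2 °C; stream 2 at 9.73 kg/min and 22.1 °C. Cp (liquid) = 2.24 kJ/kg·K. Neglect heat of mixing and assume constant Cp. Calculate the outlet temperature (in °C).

T_out = 43.9 °C

No heat crosses the boundary, so H_out = H_in.
Σ ṁᵢCp,ᵢTᵢ = 49.4×2.24×48.2 + 9.73×2.24×22.1 = 5815.3
Σ ṁᵢCp,ᵢ = 49.4×2.24 + 9.73×2.24 = 132.45
T_out = 5815.3 / 132.45 = 43.905 °C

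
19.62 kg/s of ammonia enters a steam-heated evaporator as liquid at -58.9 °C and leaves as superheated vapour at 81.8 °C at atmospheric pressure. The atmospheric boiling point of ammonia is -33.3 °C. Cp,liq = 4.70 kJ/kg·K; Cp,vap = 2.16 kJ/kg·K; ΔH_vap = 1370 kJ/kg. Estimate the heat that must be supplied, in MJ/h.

liquid -58.9→-33.3 °C: 120.32 kJ/kg
vaporisation at -33.3 °C: 1370 kJ/kg
vapour -33.3→81.8 °C: 248.62 kJ/kg
Δh = 120.32 + 1370 + 248.62 = 1738.9 kJ/kg
Q = ṁ·Δh = 19.62 kg/s × 1738.9 kJ/kg = 34118 kJ/s
|Q| = 34118 kW = 122820 MJ/h

Q = 123000 MJ/h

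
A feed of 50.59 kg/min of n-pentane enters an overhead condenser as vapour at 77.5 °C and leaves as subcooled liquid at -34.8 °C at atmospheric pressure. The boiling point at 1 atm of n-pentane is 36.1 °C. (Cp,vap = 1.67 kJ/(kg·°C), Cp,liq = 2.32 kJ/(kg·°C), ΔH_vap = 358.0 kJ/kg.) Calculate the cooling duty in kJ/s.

Q_c = 499 kJ/s

vapour 77.5→36.1 °C: -69.138 kJ/kg
condensation at 36.1 °C: -358 kJ/kg
liquid 36.1→-34.8 °C: -164.49 kJ/kg
Δh = -69.138 + -358 + -164.49 = -591.63 kJ/kg
Q = ṁ·Δh = 50.59 kg/min × -591.63 kJ/kg = -29930 kJ/min
|Q| = 498.84 kW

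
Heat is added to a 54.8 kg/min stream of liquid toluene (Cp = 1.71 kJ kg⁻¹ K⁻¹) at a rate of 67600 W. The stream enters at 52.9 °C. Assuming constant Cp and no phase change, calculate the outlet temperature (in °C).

Q = 67600 W = 4056 kJ/min
ΔT = Q/(ṁ·Cp) = 4056/(54.8×1.71) = 43.283 K
T_out = 52.9 + 43.283 = 96.183 °C

T_out = 96.2 °C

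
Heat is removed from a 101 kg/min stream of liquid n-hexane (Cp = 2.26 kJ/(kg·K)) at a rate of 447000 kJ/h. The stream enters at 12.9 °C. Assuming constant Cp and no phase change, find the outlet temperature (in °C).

T_out = -19.7 °C

Q = 447000 kJ/h = 7450 kJ/min
ΔT = Q/(ṁ·Cp) = 7450/(101×2.26) = 32.638 K
T_out = 12.9 − 32.638 = -19.738 °C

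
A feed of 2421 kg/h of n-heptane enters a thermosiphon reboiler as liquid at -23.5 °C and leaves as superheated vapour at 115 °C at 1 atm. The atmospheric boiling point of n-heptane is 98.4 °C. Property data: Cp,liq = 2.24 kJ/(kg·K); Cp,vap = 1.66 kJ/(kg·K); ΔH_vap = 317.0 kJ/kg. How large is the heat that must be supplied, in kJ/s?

liquid -23.5→98.4 °C: 273.06 kJ/kg
vaporisation at 98.4 °C: 317 kJ/kg
vapour 98.4→115 °C: 27.556 kJ/kg
Δh = 273.06 + 317 + 27.556 = 617.61 kJ/kg
Q = ṁ·Δh = 2421 kg/h × 617.61 kJ/kg = 1.4952e+06 kJ/h
|Q| = 415.34 kW

Q = 415 kJ/s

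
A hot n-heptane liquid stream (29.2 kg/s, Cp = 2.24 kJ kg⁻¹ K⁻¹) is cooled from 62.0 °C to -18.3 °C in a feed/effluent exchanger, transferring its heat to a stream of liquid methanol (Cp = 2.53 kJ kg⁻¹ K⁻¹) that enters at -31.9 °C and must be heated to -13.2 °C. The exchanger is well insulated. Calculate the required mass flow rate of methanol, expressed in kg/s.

Heat released by hot stream: Q = 29.2 × 2.24 × (62.0 − -18.3) = 5252.3 kJ/s
Energy balance on cold side (adiabatic exchanger): Q = ṁ_c·Cp_c·(T_c,out − T_c,in)
ṁ_c = 5252.3 / [2.53 × (-13.2 − -31.9)] = 111.02 kg/s

ṁ_c = 111 kg/s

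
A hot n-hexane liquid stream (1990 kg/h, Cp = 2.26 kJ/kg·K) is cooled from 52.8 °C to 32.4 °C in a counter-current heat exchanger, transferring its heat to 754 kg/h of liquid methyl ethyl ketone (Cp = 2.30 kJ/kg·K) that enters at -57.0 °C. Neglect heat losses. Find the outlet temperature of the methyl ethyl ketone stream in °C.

T_c,out = -4.10 °C

Heat released by hot stream: Q = 1990 × 2.26 × (52.8 − 32.4) = 91747 kJ/h
Energy balance on cold side (adiabatic exchanger): Q = ṁ_c·Cp_c·(T_c,out − T_c,in)
T_c,out = -57.0 + 91747/(754 × 2.30) = -4.0955 °C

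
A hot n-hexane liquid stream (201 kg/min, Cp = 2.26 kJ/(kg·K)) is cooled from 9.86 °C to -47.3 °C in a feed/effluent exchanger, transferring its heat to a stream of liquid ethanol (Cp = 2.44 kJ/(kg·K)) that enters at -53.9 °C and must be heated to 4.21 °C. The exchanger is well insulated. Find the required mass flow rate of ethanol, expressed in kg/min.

ṁ_c = 183 kg/min

Heat released by hot stream: Q = 201 × 2.26 × (9.86 − -47.3) = 25966 kJ/min
Energy balance on cold side (adiabatic exchanger): Q = ṁ_c·Cp_c·(T_c,out − T_c,in)
ṁ_c = 25966 / [2.44 × (4.21 − -53.9)] = 183.13 kg/min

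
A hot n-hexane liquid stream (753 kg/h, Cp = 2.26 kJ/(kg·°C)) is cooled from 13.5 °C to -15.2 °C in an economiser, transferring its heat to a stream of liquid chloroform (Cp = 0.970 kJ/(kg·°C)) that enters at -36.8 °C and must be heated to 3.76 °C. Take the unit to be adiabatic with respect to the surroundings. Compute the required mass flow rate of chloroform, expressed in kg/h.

ṁ_c = 1240 kg/h

Heat released by hot stream: Q = 753 × 2.26 × (13.5 − -15.2) = 48841 kJ/h
Energy balance on cold side (adiabatic exchanger): Q = ṁ_c·Cp_c·(T_c,out − T_c,in)
ṁ_c = 48841 / [0.970 × (3.76 − -36.8)] = 1241.4 kg/h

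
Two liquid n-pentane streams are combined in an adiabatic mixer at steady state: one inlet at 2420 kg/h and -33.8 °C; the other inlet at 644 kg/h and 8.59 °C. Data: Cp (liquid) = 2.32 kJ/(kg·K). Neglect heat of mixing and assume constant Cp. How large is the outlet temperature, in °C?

Energy balance with Q = 0: Σ ṁᵢCp,ᵢ(T_out − Tᵢ) = 0
Σ ṁᵢCp,ᵢTᵢ = 2420×2.32×-33.8 + 644×2.32×8.59 = -176930
Σ ṁᵢCp,ᵢ = 2420×2.32 + 644×2.32 = 7108.5
T_out = -176930 / 7108.5 = -24.89 °C

T_out = -24.9 °C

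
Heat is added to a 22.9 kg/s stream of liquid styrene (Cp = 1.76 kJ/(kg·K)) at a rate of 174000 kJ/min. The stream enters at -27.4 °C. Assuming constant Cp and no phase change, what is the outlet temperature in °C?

T_out = 44.6 °C

Q = 174000 kJ/min = 2900 kJ/s
ΔT = Q/(ṁ·Cp) = 2900/(22.9×1.76) = 71.953 K
T_out = -27.4 + 71.953 = 44.553 °C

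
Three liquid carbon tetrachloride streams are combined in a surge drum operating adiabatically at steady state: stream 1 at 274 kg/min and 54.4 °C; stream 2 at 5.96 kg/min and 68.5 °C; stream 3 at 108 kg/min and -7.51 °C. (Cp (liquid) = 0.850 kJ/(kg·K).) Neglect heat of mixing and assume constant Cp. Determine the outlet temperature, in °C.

Adiabatic, steady state ⇒ Σ ṁᵢCp,ᵢ(T_out − Tᵢ) = 0
T_out = Σ ṁᵢCp,ᵢTᵢ / Σ ṁᵢCp,ᵢ
      = 12327 / 329.77 = 37.382 °C

T_out = 37.4 °C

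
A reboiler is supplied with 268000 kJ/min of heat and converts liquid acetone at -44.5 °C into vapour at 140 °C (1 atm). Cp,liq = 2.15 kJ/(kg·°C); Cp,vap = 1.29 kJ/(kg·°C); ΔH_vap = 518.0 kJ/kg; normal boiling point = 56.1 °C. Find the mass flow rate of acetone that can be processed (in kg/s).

ṁ = 5.30 kg/s

Δh = 2.15×(56.1−-44.5) + 518.0 + 1.29×(140−56.1) = 842.52 kJ/kg
Q = 268000 kJ/min = 4466.7 kJ/s = 4466.7 kJ/s
ṁ = Q/Δh = 4466.7 / 842.52 = 5.3015 kg/s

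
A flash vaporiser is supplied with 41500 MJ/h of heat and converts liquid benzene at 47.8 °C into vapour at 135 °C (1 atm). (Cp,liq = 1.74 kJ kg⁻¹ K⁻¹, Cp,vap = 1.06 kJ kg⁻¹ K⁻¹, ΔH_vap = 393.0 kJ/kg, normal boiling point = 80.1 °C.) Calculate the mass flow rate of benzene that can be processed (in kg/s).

ṁ = 22.7 kg/s

Δh = 1.74×(80.1−47.8) + 393.0 + 1.06×(135−80.1) = 507.4 kJ/kg
Q = 41500 MJ/h = 11528 kJ/s = 11528 kJ/s
ṁ = Q/Δh = 11528 / 507.4 = 22.719 kg/s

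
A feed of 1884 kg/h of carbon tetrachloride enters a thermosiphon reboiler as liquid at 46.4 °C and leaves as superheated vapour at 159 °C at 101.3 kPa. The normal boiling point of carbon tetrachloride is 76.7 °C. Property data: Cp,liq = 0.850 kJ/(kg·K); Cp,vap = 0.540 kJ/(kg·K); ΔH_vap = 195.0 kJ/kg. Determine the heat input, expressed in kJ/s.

Q = 139 kJ/s

liquid 46.4→76.7 °C: 25.755 kJ/kg
vaporisation at 76.7 °C: 195 kJ/kg
vapour 76.7→159 °C: 44.442 kJ/kg
Δh = 25.755 + 195 + 44.442 = 265.2 kJ/kg
Q = ṁ·Δh = 1884 kg/h × 265.2 kJ/kg = 499630 kJ/h
|Q| = 138.79 kW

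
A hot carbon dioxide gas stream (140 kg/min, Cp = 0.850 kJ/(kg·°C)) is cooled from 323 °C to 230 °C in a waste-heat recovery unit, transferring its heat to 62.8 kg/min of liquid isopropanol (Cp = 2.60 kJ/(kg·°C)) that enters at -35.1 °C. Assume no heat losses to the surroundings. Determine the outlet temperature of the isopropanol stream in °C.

Heat released by hot stream: Q = 140 × 0.850 × (323 − 230) = 11067 kJ/min
Energy balance on cold side (adiabatic exchanger): Q = ṁ_c·Cp_c·(T_c,out − T_c,in)
T_c,out = -35.1 + 11067/(62.8 × 2.60) = 32.679 °C

T_c,out = 32.7 °C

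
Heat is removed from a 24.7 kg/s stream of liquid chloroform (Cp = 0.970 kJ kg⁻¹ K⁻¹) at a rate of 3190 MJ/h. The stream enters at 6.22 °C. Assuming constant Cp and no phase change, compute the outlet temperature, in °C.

T_out = -30.8 °C

Q = 3190 MJ/h = 886.11 kJ/s
ΔT = Q/(ṁ·Cp) = 886.11/(24.7×0.970) = 36.984 K
T_out = 6.22 − 36.984 = -30.764 °C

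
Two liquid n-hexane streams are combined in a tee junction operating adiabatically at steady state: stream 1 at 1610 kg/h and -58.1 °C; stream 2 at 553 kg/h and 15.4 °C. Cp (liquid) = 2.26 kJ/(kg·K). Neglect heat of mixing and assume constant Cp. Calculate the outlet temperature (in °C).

Energy balance with Q = 0: Σ ṁᵢCp,ᵢ(T_out − Tᵢ) = 0
T_out = Σ ṁᵢCp,ᵢTᵢ / Σ ṁᵢCp,ᵢ
      = -192160 / 4888.4 = -39.309 °C

T_out = -39.3 °C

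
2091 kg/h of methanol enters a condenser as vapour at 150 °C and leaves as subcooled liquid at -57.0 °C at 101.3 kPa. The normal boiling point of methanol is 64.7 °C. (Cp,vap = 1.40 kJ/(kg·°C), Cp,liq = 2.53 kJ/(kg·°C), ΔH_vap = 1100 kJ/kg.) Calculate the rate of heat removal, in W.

vapour 150→64.7 °C: -119.42 kJ/kg
condensation at 64.7 °C: -1100 kJ/kg
liquid 64.7→-57.0 °C: -307.9 kJ/kg
Δh = -119.42 + -1100 + -307.9 = -1527.3 kJ/kg
Q = ṁ·Δh = 2091 kg/h × -1527.3 kJ/kg = -3.1936e+06 kJ/h
|Q| = 887.12 kW = 887120 W

Q_c = 887000 W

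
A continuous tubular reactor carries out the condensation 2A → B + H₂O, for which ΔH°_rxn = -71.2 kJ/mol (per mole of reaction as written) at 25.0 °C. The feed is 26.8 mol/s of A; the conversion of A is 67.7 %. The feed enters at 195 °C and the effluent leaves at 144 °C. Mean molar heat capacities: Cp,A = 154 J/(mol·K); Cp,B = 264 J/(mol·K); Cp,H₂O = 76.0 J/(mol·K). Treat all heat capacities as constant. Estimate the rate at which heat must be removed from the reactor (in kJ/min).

Q_out = 49300 kJ/min

Extent of reaction ξ = 0.677 × 26.8 / 2 = 9.0718 mol/s
Reaction term: ξ·ΔH°_rxn = 9.0718 × -71.2 = -645.91 kJ/s
Sensible, feed 195→25 °C: -701.62 kJ/s
Outlet flows (mol/s): A 8.6564, B 9.0718, H₂O 9.0718
Sensible, products 25→144 °C: 525.68 kJ/s
Q = ΔH = -821.85 kJ/s = -821.85 kW
Heat removed = 49311 kJ/min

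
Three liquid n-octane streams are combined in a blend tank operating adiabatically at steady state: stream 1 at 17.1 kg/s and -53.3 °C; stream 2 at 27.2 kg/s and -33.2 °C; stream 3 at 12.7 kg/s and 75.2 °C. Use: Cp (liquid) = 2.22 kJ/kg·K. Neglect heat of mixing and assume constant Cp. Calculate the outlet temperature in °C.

T_out = -15.1 °C

Adiabatic, steady state ⇒ Σ ṁᵢCp,ᵢ(T_out − Tᵢ) = 0
T_out = Σ ṁᵢCp,ᵢTᵢ / Σ ṁᵢCp,ᵢ
      = -1907.9 / 126.54 = -15.078 °C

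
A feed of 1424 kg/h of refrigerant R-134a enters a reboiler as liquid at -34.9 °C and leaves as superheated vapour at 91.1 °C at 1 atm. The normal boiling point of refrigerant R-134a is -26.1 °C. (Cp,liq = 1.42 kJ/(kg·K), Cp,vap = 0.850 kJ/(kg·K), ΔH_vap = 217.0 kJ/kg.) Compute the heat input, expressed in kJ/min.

Q = 7810 kJ/min

liquid -34.9→-26.1 °C: 12.496 kJ/kg
vaporisation at -26.1 °C: 217 kJ/kg
vapour -26.1→91.1 °C: 99.62 kJ/kg
Δh = 12.496 + 217 + 99.62 = 329.12 kJ/kg
Q = ṁ·Δh = 1424 kg/h × 329.12 kJ/kg = 468660 kJ/h
|Q| = 130.18 kW = 7811 kJ/min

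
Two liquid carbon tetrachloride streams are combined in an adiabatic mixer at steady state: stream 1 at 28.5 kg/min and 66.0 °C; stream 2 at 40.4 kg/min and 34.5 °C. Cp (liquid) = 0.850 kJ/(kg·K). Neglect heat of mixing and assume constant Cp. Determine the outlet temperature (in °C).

T_out = 47.5 °C

Energy balance with Q = 0: Σ ṁᵢCp,ᵢ(T_out − Tᵢ) = 0
T_out = Σ ṁᵢCp,ᵢTᵢ / Σ ṁᵢCp,ᵢ
      = 2783.6 / 58.565 = 47.53 °C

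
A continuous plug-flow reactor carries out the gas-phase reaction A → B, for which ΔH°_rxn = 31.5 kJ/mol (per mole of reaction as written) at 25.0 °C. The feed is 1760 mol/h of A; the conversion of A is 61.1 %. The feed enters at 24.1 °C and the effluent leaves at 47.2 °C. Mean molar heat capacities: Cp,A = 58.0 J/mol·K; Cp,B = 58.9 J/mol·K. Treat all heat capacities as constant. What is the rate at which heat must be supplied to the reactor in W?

Q_in = 10100 W

Extent of reaction ξ = 0.611 × 1760 = 1075.4 mol/h
Reaction term: ξ·ΔH°_rxn = 1075.4 × 31.5 = 33874 kJ/h
Sensible, feed 24.1→25 °C: 91.872 kJ/h
Outlet flows (mol/h): A 684.64, B 1075.4
Sensible, products 25→47.2 °C: 2287.7 kJ/h
Q = ΔH = 36253 kJ/h = 10.07 kW
Heat supplied = 10070 W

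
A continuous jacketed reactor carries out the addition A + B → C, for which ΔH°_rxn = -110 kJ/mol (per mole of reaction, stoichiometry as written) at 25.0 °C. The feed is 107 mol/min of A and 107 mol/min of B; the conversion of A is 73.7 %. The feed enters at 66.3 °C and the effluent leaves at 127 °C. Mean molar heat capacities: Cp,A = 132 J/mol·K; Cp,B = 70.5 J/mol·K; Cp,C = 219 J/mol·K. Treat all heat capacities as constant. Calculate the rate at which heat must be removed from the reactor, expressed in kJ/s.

Extent of reaction ξ = 0.737 × 107 = 78.859 mol/min
Reaction term: ξ·ΔH°_rxn = 78.859 × -110 = -8674.5 kJ/min
Sensible, feed 66.3→25 °C: -894.87 kJ/min
Outlet flows (mol/min): A 28.141, B 28.141, C 78.859
Sensible, products 25→127 °C: 2342.8 kJ/min
Q = ΔH = -7226.6 kJ/min = -120.44 kW
Heat removed = 120.44 kJ/s

Q_out = 120 kJ/s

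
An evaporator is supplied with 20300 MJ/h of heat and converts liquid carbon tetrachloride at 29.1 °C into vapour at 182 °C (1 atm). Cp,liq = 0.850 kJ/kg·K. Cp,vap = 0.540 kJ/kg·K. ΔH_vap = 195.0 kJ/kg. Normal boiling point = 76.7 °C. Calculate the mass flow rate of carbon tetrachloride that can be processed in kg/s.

ṁ = 19.3 kg/s

Δh = 0.850×(76.7−29.1) + 195.0 + 0.540×(182−76.7) = 292.32 kJ/kg
Q = 20300 MJ/h = 5638.9 kJ/s = 5638.9 kJ/s
ṁ = Q/Δh = 5638.9 / 292.32 = 19.29 kg/s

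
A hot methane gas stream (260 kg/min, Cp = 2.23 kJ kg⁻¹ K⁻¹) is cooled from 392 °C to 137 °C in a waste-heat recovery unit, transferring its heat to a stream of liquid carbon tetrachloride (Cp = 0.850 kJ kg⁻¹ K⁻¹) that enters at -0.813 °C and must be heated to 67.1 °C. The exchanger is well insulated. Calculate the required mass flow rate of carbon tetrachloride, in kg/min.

ṁ_c = 2560 kg/min

Heat released by hot stream: Q = 260 × 2.23 × (392 − 137) = 147850 kJ/min
Energy balance on cold side (adiabatic exchanger): Q = ṁ_c·Cp_c·(T_c,out − T_c,in)
ṁ_c = 147850 / [0.850 × (67.1 − -0.813)] = 2561.2 kg/min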